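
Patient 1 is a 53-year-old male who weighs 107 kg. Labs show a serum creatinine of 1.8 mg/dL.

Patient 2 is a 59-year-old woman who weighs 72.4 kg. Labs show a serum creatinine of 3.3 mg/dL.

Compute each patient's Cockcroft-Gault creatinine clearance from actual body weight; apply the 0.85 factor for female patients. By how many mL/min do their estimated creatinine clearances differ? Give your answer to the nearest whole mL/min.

51 mL/min

Patient 1: CrCl = (140 − 53) × 107 / (72 × 1.8) = 9309.0 / 129.60 ≈ 71.8 mL/min
Patient 2: CrCl = (140 − 59) × 72.4 / (72 × 3.3) × 0.85 = 5864.4 / 237.60 × 0.85 ≈ 21.0 mL/min
|71.8 − 21.0| = 50.8 mL/min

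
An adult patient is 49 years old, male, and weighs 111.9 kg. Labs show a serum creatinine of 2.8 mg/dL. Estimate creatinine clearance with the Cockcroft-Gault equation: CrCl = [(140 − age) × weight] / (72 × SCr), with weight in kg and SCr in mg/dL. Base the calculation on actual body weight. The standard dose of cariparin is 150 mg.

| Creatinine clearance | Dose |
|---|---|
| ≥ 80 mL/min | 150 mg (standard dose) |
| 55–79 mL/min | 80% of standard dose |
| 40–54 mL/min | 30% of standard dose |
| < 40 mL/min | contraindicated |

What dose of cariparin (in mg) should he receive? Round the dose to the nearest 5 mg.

CrCl = (140 − 49) × 111.9 / (72 × 2.8) = 10182.9 / 201.60 ≈ 50.5 mL/min
CrCl ≈ 51 mL/min → bracket 40–54 mL/min.
30% of 150 mg = 45 mg

45 mg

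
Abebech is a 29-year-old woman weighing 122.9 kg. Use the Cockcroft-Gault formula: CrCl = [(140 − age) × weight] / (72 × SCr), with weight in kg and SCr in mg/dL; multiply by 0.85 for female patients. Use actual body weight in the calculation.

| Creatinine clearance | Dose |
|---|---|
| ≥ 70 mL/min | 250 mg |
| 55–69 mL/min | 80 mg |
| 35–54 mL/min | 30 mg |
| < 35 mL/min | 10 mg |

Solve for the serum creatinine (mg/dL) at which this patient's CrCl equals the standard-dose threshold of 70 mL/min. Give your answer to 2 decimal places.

Standard dose requires CrCl ≥ 70 mL/min.
Set (140 − 29) × 122.9 × 0.85 / (72 × SCr) = 70
SCr = (140 − 29) × 122.9 × 0.85 / (72 × 70) = 2.301 mg/dL

2.30 mg/dL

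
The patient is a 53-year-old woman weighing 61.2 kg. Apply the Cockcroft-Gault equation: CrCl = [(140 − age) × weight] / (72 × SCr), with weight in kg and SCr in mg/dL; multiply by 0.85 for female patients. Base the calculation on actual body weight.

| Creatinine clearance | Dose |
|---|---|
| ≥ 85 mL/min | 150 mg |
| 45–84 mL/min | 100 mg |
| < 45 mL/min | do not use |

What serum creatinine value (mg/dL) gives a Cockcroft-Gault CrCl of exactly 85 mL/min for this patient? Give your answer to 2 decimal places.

0.74 mg/dL

Standard dose requires CrCl ≥ 85 mL/min.
Set (140 − 53) × 61.2 × 0.85 / (72 × SCr) = 85
SCr = (140 − 53) × 61.2 × 0.85 / (72 × 85) = 0.740 mg/dL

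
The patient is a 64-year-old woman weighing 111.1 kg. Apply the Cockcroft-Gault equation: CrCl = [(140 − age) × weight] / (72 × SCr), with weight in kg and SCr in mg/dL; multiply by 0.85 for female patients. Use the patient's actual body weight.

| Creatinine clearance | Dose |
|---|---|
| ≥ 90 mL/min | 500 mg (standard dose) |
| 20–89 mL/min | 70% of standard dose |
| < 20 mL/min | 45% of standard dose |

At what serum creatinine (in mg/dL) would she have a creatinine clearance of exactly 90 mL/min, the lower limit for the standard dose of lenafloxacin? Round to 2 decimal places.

Standard dose requires CrCl ≥ 90 mL/min.
Set (140 − 64) × 111.1 × 0.85 / (72 × SCr) = 90
SCr = (140 − 64) × 111.1 × 0.85 / (72 × 90) = 1.108 mg/dL

1.11 mg/dL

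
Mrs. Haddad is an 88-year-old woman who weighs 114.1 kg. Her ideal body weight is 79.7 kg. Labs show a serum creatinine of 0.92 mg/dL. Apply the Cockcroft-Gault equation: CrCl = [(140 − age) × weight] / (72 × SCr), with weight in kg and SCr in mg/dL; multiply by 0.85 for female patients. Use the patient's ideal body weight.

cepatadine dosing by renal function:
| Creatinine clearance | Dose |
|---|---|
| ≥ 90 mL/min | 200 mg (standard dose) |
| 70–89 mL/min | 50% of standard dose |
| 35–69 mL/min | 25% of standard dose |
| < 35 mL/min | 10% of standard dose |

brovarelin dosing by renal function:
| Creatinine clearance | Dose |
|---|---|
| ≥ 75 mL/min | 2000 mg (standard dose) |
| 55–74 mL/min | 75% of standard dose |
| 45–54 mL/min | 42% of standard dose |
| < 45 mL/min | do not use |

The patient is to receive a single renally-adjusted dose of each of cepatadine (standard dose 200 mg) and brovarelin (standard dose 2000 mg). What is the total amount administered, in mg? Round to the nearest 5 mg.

CrCl = (140 − 88) × 79.7 / (72 × 0.92) × 0.85 = 4144.4 / 66.24 × 0.85 ≈ 53.2 mL/min
CrCl ≈ 53 mL/min.
cepatadine: 35–69 mL/min → 25% of 200 mg = 50 mg.
brovarelin: 45–54 mL/min → 42% of 2000 mg = 840 mg.
Total = 50 + 840 = 890 mg.

890 mg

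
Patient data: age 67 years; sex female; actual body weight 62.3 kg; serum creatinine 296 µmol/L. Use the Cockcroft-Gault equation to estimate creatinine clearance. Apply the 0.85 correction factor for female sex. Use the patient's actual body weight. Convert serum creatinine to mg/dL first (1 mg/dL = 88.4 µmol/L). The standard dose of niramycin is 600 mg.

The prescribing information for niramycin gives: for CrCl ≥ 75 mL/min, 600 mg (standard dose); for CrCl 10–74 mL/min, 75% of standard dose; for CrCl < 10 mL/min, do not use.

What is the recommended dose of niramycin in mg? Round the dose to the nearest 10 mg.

SCr = 296 / 88.4 = 3.348 mg/dL
CrCl = (140 − 67) × 62.3 / (72 × 3.348) × 0.85 = 4547.9 / 241.06 × 0.85 ≈ 16.0 mL/min
CrCl ≈ 16 mL/min → bracket 10–74 mL/min.
75% of 600 mg = 450 mg

450 mg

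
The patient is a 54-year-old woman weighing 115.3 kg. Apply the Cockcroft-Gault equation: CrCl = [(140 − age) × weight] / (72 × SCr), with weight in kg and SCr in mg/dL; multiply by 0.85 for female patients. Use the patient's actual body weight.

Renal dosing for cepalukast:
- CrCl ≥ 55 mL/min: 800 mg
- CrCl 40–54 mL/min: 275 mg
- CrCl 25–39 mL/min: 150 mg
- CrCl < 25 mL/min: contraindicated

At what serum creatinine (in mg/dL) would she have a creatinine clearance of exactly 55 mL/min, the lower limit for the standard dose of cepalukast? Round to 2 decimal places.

Standard dose requires CrCl ≥ 55 mL/min.
Set (140 − 54) × 115.3 × 0.85 / (72 × SCr) = 55
SCr = (140 − 54) × 115.3 × 0.85 / (72 × 55) = 2.128 mg/dL

2.13 mg/dL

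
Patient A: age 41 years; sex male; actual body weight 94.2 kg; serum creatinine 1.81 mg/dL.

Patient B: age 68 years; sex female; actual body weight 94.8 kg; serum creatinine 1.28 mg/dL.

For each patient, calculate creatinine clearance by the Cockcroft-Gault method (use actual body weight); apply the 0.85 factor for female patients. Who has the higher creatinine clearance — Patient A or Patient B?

Patient A

Patient A: CrCl = (140 − 41) × 94.2 / (72 × 1.81) = 9325.8 / 130.32 ≈ 71.6 mL/min
Patient B: CrCl = (140 − 68) × 94.8 / (72 × 1.28) × 0.85 = 6825.6 / 92.16 × 0.85 ≈ 63.0 mL/min
71.6 vs 63.0 mL/min → Patient A is higher.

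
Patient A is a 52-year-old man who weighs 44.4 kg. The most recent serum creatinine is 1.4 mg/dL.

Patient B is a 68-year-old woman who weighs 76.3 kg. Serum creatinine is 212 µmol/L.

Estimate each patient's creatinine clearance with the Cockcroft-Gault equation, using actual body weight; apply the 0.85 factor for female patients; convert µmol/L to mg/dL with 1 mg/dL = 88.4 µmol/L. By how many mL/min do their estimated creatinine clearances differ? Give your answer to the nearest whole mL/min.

12 mL/min

Patient A: CrCl = (140 − 52) × 44.4 / (72 × 1.4) = 3907.2 / 100.80 ≈ 38.8 mL/min
Patient B: SCr = 212 / 88.4 = 2.398 mg/dL
Patient B: CrCl = (140 − 68) × 76.3 / (72 × 2.398) × 0.85 = 5493.6 / 172.66 × 0.85 ≈ 27.0 mL/min
|38.8 − 27.0| = 11.8 mL/min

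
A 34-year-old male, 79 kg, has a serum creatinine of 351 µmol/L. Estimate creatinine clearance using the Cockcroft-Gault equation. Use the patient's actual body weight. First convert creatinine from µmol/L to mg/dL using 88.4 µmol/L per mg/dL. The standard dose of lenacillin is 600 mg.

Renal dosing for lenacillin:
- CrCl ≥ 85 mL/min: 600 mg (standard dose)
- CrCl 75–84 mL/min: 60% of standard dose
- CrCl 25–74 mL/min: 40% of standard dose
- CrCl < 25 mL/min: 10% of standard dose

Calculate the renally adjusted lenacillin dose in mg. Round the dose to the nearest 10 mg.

SCr = 351 / 88.4 = 3.971 mg/dL
CrCl = (140 − 34) × 79 / (72 × 3.971) = 8374.0 / 285.91 ≈ 29.3 mL/min
CrCl ≈ 29 mL/min → bracket 25–74 mL/min.
40% of 600 mg = 240 mg

240 mg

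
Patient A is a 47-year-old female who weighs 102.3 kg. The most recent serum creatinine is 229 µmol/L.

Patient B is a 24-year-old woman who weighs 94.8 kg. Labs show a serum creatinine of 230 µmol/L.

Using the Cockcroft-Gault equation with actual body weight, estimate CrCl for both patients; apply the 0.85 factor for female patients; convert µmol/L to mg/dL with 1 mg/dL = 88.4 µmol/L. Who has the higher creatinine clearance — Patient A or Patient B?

Patient B

Patient A: SCr = 229 / 88.4 = 2.59 mg/dL
Patient A: CrCl = (140 − 47) × 102.3 / (72 × 2.59) × 0.85 = 9513.9 / 186.48 × 0.85 ≈ 43.4 mL/min
Patient B: SCr = 230 / 88.4 = 2.602 mg/dL
Patient B: CrCl = (140 − 24) × 94.8 / (72 × 2.602) × 0.85 = 10996.8 / 187.34 × 0.85 ≈ 49.9 mL/min
43.4 vs 49.9 mL/min → Patient B is higher.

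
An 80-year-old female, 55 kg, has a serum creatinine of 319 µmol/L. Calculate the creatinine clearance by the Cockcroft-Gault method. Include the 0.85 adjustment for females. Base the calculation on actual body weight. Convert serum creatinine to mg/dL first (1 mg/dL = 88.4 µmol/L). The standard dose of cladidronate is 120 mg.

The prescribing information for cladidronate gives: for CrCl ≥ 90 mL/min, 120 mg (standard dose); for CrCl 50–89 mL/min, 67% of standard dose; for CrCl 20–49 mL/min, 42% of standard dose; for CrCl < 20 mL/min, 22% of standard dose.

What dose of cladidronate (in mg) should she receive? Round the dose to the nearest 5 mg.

25 mg

SCr = 319 / 88.4 = 3.609 mg/dL
CrCl = (140 − 80) × 55 / (72 × 3.609) × 0.85 = 3300.0 / 259.85 × 0.85 ≈ 10.8 mL/min
CrCl ≈ 11 mL/min → bracket < 20 mL/min.
22% of 120 mg = 26.4 mg → 25 mg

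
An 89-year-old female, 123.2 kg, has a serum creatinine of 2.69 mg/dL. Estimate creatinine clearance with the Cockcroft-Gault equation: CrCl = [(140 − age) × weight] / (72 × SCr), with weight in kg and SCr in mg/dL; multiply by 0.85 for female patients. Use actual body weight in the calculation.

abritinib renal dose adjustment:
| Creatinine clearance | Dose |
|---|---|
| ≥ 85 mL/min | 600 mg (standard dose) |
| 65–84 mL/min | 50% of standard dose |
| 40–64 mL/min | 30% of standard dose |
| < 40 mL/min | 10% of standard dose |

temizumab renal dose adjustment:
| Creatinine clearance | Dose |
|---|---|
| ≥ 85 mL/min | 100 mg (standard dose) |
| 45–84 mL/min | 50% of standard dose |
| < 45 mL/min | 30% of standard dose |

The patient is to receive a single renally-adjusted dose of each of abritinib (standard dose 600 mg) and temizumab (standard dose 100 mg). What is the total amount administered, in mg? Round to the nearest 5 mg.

90 mg

CrCl = (140 − 89) × 123.2 / (72 × 2.69) × 0.85 = 6283.2 / 193.68 × 0.85 ≈ 27.6 mL/min
CrCl ≈ 28 mL/min.
abritinib: < 40 mL/min → 10% of 600 mg = 60 mg.
temizumab: < 45 mL/min → 30% of 100 mg = 30 mg.
Total = 60 + 30 = 90 mg.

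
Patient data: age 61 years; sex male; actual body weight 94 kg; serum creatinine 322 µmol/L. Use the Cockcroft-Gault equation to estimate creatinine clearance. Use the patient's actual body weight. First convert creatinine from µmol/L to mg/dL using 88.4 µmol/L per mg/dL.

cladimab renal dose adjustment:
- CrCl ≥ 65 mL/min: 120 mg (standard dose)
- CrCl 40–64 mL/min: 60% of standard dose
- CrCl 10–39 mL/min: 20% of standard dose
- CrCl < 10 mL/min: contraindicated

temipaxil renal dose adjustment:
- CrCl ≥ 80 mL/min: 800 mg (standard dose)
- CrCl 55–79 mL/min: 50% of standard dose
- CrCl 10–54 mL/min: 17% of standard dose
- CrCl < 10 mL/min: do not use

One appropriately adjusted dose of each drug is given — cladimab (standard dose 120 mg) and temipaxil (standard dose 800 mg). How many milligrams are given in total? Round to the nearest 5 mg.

SCr = 322 / 88.4 = 3.643 mg/dL
CrCl = (140 − 61) × 94 / (72 × 3.643) = 7426.0 / 262.30 ≈ 28.3 mL/min
CrCl ≈ 28 mL/min.
cladimab: 10–39 mL/min → 20% of 120 mg = 24 mg.
temipaxil: 10–54 mL/min → 17% of 800 mg = 136 mg.
Total = 24 + 136 = 160 mg.

160 mg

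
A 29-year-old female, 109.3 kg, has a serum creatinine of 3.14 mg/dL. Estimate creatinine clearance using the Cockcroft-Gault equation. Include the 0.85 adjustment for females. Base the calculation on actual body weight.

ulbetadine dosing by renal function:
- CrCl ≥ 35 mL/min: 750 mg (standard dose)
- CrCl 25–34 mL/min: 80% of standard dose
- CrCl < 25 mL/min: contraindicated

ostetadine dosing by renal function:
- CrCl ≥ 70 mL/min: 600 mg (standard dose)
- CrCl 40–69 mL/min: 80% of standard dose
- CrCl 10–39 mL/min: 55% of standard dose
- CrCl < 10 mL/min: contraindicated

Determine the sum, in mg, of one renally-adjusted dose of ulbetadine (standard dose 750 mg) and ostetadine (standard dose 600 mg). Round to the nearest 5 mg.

CrCl = (140 − 29) × 109.3 / (72 × 3.14) × 0.85 = 12132.3 / 226.08 × 0.85 ≈ 45.6 mL/min
CrCl ≈ 46 mL/min.
ulbetadine: ≥ 35 mL/min → 100% of 750 mg = 750 mg.
ostetadine: 40–69 mL/min → 80% of 600 mg = 480 mg.
Total = 750 + 480 = 1230 mg.

1230 mg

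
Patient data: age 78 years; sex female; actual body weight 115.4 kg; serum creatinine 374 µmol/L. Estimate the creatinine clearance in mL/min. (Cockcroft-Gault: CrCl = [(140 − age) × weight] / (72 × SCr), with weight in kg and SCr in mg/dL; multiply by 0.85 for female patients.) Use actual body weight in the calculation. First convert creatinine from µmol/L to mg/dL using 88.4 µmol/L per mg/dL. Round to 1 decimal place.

SCr = 374 / 88.4 = 4.231 mg/dL
CrCl = (140 − 78) × 115.4 / (72 × 4.231) × 0.85 = 7154.8 / 304.63 × 0.85 ≈ 20.0 mL/min

20.0 mL/min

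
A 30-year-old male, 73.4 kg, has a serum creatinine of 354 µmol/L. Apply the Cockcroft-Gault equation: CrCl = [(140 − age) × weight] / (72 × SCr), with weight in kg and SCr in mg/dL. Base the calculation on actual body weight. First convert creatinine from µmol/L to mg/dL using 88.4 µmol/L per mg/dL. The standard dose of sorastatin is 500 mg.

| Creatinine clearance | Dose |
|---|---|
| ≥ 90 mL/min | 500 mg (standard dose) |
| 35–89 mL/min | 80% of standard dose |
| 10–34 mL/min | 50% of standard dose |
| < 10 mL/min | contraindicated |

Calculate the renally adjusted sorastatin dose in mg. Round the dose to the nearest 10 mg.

SCr = 354 / 88.4 = 4.005 mg/dL
CrCl = (140 − 30) × 73.4 / (72 × 4.005) = 8074.0 / 288.36 ≈ 28.0 mL/min
CrCl ≈ 28 mL/min → bracket 10–34 mL/min.
50% of 500 mg = 250 mg

250 mg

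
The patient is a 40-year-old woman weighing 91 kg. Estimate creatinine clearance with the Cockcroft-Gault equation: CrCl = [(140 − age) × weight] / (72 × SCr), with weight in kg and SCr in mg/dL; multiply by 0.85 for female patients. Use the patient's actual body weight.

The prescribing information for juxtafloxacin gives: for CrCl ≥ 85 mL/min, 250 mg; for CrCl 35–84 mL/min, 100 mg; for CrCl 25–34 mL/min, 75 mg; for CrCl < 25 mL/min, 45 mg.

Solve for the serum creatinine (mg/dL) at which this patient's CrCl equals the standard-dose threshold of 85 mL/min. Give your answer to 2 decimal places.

Standard dose requires CrCl ≥ 85 mL/min.
Set (140 − 40) × 91 × 0.85 / (72 × SCr) = 85
SCr = (140 − 40) × 91 × 0.85 / (72 × 85) = 1.264 mg/dL

1.26 mg/dL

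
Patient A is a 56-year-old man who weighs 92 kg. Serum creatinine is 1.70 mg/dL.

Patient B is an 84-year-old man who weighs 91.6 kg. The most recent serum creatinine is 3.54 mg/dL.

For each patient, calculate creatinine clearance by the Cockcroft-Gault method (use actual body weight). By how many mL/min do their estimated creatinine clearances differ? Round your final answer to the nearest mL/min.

Patient A: CrCl = (140 − 56) × 92 / (72 × 1.7) = 7728.0 / 122.40 ≈ 63.1 mL/min
Patient B: CrCl = (140 − 84) × 91.6 / (72 × 3.54) = 5129.6 / 254.88 ≈ 20.1 mL/min
|63.1 − 20.1| = 43.0 mL/min

43 mL/min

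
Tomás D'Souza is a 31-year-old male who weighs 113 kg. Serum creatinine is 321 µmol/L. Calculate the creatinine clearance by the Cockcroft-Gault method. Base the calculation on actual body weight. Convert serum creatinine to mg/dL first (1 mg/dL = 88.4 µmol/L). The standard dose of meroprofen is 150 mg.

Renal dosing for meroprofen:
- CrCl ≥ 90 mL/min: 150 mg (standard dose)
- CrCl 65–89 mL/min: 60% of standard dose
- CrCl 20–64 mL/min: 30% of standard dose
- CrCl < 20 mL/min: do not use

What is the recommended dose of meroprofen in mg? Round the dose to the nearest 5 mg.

45 mg

SCr = 321 / 88.4 = 3.631 mg/dL
CrCl = (140 − 31) × 113 / (72 × 3.631) = 12317.0 / 261.43 ≈ 47.1 mL/min
CrCl ≈ 47 mL/min → bracket 20–64 mL/min.
30% of 150 mg = 45 mg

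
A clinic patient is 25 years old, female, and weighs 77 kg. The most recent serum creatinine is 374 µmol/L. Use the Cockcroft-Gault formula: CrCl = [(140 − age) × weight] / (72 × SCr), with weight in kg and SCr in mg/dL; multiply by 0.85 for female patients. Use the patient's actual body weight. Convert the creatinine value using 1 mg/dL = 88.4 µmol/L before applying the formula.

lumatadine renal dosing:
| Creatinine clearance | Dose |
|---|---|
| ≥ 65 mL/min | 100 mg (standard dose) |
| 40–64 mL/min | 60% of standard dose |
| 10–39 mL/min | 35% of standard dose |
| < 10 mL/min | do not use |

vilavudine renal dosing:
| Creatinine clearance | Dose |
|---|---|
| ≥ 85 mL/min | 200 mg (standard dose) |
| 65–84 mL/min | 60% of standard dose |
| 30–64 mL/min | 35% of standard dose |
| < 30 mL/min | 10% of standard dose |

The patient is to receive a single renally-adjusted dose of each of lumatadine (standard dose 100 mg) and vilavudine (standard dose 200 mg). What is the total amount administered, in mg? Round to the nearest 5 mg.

55 mg

SCr = 374 / 88.4 = 4.231 mg/dL
CrCl = (140 − 25) × 77 / (72 × 4.231) × 0.85 = 8855.0 / 304.63 × 0.85 ≈ 24.7 mL/min
CrCl ≈ 25 mL/min.
lumatadine: 10–39 mL/min → 35% of 100 mg = 35 mg.
vilavudine: < 30 mL/min → 10% of 200 mg = 20 mg.
Total = 35 + 20 = 55 mg.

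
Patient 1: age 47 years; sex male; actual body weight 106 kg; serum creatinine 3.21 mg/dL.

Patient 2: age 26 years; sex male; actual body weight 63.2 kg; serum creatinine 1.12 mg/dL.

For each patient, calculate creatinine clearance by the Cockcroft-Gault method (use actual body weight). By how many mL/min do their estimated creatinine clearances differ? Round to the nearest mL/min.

Patient 1: CrCl = (140 − 47) × 106 / (72 × 3.21) = 9858.0 / 231.12 ≈ 42.7 mL/min
Patient 2: CrCl = (140 − 26) × 63.2 / (72 × 1.12) = 7204.8 / 80.64 ≈ 89.3 mL/min
|42.7 − 89.3| = 46.6 mL/min

47 mL/min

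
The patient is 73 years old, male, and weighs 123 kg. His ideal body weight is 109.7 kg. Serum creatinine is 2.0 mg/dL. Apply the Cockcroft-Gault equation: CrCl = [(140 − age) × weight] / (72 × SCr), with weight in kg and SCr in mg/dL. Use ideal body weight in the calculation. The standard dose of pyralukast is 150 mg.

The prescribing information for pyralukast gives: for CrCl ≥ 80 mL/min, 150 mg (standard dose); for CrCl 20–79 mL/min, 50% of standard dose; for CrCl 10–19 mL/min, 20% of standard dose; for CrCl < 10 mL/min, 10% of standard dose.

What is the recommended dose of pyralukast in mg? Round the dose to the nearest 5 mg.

75 mg

CrCl = (140 − 73) × 109.7 / (72 × 2) = 7349.9 / 144.00 ≈ 51.0 mL/min
CrCl ≈ 51 mL/min → bracket 20–79 mL/min.
50% of 150 mg = 75 mg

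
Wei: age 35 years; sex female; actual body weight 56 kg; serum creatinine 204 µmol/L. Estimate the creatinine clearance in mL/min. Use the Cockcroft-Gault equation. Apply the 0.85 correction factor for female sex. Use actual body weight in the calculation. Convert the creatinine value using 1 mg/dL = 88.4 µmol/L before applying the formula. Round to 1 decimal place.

30.1 mL/min

SCr = 204 / 88.4 = 2.308 mg/dL
CrCl = (140 − 35) × 56 / (72 × 2.308) × 0.85 = 5880.0 / 166.18 × 0.85 ≈ 30.1 mL/min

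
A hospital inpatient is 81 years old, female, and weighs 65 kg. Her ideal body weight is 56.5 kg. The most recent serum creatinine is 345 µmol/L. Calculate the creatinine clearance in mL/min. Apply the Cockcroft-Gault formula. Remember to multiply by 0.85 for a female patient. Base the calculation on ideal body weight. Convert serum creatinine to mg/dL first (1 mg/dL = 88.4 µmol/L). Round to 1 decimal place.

SCr = 345 / 88.4 = 3.903 mg/dL
CrCl = (140 − 81) × 56.5 / (72 × 3.903) × 0.85 = 3333.5 / 281.02 × 0.85 ≈ 10.1 mL/min

10.1 mL/min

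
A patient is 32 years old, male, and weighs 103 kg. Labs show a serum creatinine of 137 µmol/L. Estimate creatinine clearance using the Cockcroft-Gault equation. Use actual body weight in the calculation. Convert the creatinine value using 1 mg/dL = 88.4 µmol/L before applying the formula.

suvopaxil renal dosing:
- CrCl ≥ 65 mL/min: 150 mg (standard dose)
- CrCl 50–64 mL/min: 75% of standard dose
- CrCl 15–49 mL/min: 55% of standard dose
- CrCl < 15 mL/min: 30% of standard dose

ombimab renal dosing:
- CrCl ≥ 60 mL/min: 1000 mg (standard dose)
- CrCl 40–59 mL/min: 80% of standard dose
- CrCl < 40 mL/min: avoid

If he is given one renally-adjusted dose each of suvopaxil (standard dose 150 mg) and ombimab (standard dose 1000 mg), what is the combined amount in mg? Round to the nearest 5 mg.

1150 mg

SCr = 137 / 88.4 = 1.55 mg/dL
CrCl = (140 − 32) × 103 / (72 × 1.55) = 11124.0 / 111.60 ≈ 99.7 mL/min
CrCl ≈ 100 mL/min.
suvopaxil: ≥ 65 mL/min → 100% of 150 mg = 150 mg.
ombimab: ≥ 60 mL/min → 100% of 1000 mg = 1000 mg.
Total = 150 + 1000 = 1150 mg.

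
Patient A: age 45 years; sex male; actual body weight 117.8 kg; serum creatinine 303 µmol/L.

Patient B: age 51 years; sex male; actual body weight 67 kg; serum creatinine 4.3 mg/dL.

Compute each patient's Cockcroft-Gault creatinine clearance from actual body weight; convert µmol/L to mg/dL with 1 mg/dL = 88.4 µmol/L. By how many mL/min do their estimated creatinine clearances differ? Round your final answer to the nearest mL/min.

26 mL/min

Patient A: SCr = 303 / 88.4 = 3.428 mg/dL
Patient A: CrCl = (140 − 45) × 117.8 / (72 × 3.428) = 11191.0 / 246.82 ≈ 45.3 mL/min
Patient B: CrCl = (140 − 51) × 67 / (72 × 4.3) = 5963.0 / 309.60 ≈ 19.3 mL/min
|45.3 − 19.3| = 26.0 mL/min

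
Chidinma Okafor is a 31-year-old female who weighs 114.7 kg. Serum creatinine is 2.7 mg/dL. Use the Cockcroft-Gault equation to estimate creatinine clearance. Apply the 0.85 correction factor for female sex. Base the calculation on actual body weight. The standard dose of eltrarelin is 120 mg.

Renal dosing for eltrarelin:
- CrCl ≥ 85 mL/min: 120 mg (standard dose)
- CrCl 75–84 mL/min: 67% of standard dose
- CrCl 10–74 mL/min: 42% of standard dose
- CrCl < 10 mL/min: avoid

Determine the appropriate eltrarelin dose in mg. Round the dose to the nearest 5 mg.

50 mg

CrCl = (140 − 31) × 114.7 / (72 × 2.7) × 0.85 = 12502.3 / 194.40 × 0.85 ≈ 54.7 mL/min
CrCl ≈ 55 mL/min → bracket 10–74 mL/min.
42% of 120 mg = 50.4 mg → 50 mg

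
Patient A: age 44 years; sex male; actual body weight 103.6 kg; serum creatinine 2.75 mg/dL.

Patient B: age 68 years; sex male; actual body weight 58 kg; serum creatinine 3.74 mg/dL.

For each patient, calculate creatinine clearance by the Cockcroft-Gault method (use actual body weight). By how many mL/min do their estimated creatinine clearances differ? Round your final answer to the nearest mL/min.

35 mL/min

Patient A: CrCl = (140 − 44) × 103.6 / (72 × 2.75) = 9945.6 / 198.00 ≈ 50.2 mL/min
Patient B: CrCl = (140 − 68) × 58 / (72 × 3.74) = 4176.0 / 269.28 ≈ 15.5 mL/min
|50.2 − 15.5| = 34.7 mL/min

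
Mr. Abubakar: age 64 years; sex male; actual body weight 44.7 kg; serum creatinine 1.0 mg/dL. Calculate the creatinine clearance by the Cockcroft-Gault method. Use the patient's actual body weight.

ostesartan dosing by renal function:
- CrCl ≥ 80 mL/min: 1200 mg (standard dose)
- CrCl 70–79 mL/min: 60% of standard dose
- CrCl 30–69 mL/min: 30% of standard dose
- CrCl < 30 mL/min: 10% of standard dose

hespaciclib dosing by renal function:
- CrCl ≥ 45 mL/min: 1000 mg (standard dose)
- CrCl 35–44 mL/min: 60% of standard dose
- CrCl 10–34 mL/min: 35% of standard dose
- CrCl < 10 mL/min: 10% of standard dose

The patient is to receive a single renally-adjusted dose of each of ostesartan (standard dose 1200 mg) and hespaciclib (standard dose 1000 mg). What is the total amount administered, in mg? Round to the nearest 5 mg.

CrCl = (140 − 64) × 44.7 / (72 × 1) = 3397.2 / 72.00 ≈ 47.2 mL/min
CrCl ≈ 47 mL/min.
ostesartan: 30–69 mL/min → 30% of 1200 mg = 360 mg.
hespaciclib: ≥ 45 mL/min → 100% of 1000 mg = 1000 mg.
Total = 360 + 1000 = 1360 mg.

1360 mg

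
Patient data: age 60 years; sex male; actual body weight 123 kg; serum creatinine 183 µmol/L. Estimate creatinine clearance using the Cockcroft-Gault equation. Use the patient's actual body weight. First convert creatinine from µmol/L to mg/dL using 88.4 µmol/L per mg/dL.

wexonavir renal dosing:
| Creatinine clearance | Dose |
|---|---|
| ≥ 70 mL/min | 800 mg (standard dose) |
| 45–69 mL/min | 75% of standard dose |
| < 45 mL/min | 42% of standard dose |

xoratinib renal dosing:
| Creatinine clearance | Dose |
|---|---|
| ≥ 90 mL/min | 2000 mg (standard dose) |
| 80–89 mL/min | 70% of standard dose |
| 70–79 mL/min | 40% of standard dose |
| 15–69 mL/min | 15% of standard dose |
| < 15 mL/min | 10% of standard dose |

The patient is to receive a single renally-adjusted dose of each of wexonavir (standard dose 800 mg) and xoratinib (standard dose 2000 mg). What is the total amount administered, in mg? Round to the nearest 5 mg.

SCr = 183 / 88.4 = 2.07 mg/dL
CrCl = (140 − 60) × 123 / (72 × 2.07) = 9840.0 / 149.04 ≈ 66.0 mL/min
CrCl ≈ 66 mL/min.
wexonavir: 45–69 mL/min → 75% of 800 mg = 600 mg.
xoratinib: 15–69 mL/min → 15% of 2000 mg = 300 mg.
Total = 600 + 300 = 900 mg.

900 mg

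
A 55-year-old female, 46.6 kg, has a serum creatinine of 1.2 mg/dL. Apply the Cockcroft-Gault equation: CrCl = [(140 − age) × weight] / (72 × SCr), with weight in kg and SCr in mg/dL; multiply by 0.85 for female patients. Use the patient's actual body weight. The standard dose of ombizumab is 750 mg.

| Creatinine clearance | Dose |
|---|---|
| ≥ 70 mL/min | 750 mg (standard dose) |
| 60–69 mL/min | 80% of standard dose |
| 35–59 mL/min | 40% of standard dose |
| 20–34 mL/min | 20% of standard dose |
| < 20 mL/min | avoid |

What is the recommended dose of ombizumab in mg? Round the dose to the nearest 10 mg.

300 mg

CrCl = (140 − 55) × 46.6 / (72 × 1.2) × 0.85 = 3961.0 / 86.40 × 0.85 ≈ 39.0 mL/min
CrCl ≈ 39 mL/min → bracket 35–59 mL/min.
40% of 750 mg = 300 mg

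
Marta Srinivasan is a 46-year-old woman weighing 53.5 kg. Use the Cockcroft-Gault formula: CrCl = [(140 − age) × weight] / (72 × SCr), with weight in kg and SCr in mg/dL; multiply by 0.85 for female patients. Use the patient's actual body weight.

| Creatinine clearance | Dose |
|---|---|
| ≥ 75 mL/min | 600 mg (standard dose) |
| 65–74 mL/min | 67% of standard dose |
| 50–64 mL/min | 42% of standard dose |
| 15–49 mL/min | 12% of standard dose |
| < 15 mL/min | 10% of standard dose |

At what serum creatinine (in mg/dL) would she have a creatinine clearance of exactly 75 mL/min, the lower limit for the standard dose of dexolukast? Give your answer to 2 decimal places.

Standard dose requires CrCl ≥ 75 mL/min.
Set (140 − 46) × 53.5 × 0.85 / (72 × SCr) = 75
SCr = (140 − 46) × 53.5 × 0.85 / (72 × 75) = 0.792 mg/dL

0.79 mg/dL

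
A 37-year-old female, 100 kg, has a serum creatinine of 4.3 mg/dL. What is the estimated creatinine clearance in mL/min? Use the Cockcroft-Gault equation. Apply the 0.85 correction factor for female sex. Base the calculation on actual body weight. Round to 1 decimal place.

CrCl = (140 − 37) × 100 / (72 × 4.3) × 0.85 = 10300.0 / 309.60 × 0.85 ≈ 28.3 mL/min

28.3 mL/min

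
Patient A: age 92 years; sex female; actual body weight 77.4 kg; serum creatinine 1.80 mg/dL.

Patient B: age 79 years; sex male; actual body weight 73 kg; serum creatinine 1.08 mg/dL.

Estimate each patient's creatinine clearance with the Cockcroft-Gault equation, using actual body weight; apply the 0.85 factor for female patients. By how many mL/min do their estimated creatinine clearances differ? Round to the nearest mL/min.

Patient A: CrCl = (140 − 92) × 77.4 / (72 × 1.8) × 0.85 = 3715.2 / 129.60 × 0.85 ≈ 24.4 mL/min
Patient B: CrCl = (140 − 79) × 73 / (72 × 1.08) = 4453.0 / 77.76 ≈ 57.3 mL/min
|24.4 − 57.3| = 32.9 mL/min

33 mL/min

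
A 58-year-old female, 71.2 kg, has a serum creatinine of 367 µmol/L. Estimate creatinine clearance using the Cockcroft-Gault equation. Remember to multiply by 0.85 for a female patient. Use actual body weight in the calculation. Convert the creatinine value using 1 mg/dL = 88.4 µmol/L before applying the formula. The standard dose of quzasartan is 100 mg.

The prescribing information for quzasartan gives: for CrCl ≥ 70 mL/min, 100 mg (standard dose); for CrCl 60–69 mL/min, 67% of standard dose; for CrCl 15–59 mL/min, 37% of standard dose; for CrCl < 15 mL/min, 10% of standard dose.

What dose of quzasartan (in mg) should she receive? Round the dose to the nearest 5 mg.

SCr = 367 / 88.4 = 4.152 mg/dL
CrCl = (140 − 58) × 71.2 / (72 × 4.152) × 0.85 = 5838.4 / 298.94 × 0.85 ≈ 16.6 mL/min
CrCl ≈ 17 mL/min → bracket 15–59 mL/min.
37% of 100 mg = 37 mg → 35 mg

35 mg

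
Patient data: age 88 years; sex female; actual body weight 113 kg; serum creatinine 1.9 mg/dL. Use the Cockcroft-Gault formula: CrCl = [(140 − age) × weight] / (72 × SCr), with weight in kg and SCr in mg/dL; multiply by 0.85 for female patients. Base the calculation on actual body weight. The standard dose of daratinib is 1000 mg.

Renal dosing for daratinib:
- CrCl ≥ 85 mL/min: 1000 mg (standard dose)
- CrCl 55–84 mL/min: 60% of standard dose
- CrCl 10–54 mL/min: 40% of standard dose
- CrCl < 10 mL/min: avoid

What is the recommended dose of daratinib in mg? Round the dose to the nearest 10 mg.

CrCl = (140 − 88) × 113 / (72 × 1.9) × 0.85 = 5876.0 / 136.80 × 0.85 ≈ 36.5 mL/min
CrCl ≈ 37 mL/min → bracket 10–54 mL/min.
40% of 1000 mg = 400 mg

400 mg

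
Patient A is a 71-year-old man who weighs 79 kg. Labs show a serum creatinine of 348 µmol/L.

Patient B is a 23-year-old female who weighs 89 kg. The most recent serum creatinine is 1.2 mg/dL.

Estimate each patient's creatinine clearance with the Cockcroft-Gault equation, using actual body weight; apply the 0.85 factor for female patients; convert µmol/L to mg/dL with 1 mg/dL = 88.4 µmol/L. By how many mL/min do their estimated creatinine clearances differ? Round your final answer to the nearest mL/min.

Patient A: SCr = 348 / 88.4 = 3.937 mg/dL
Patient A: CrCl = (140 − 71) × 79 / (72 × 3.937) = 5451.0 / 283.46 ≈ 19.2 mL/min
Patient B: CrCl = (140 − 23) × 89 / (72 × 1.2) × 0.85 = 10413.0 / 86.40 × 0.85 ≈ 102.4 mL/min
|19.2 − 102.4| = 83.2 mL/min

83 mL/min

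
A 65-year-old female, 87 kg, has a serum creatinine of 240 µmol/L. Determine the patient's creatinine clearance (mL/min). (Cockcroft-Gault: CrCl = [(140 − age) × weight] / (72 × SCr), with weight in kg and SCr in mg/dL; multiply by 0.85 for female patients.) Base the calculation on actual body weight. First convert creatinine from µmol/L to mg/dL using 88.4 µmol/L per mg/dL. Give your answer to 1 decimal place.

SCr = 240 / 88.4 = 2.715 mg/dL
CrCl = (140 − 65) × 87 / (72 × 2.715) × 0.85 = 6525.0 / 195.48 × 0.85 ≈ 28.4 mL/min

28.4 mL/min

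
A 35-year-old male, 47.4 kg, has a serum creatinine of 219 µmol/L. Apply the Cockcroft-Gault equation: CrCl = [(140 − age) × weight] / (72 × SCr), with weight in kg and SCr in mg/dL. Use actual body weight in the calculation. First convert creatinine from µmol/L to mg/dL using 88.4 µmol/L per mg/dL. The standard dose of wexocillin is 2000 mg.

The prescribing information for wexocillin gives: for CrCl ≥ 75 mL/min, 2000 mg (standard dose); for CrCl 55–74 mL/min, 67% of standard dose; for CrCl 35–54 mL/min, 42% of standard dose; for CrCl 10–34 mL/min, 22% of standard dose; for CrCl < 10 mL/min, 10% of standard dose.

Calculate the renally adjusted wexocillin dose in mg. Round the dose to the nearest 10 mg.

440 mg

SCr = 219 / 88.4 = 2.477 mg/dL
CrCl = (140 − 35) × 47.4 / (72 × 2.477) = 4977.0 / 178.34 ≈ 27.9 mL/min
CrCl ≈ 28 mL/min → bracket 10–34 mL/min.
22% of 2000 mg = 440 mg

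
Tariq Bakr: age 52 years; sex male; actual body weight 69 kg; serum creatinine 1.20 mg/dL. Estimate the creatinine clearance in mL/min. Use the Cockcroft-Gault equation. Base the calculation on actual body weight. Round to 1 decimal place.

70.3 mL/min

CrCl = (140 − 52) × 69 / (72 × 1.2) = 6072.0 / 86.40 ≈ 70.3 mL/min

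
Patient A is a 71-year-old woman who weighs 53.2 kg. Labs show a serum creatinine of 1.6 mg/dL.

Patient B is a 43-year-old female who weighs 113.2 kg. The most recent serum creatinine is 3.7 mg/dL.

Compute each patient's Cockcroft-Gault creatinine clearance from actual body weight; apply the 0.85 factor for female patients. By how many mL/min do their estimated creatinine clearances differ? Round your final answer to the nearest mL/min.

8 mL/min

Patient A: CrCl = (140 − 71) × 53.2 / (72 × 1.6) × 0.85 = 3670.8 / 115.20 × 0.85 ≈ 27.1 mL/min
Patient B: CrCl = (140 − 43) × 113.2 / (72 × 3.7) × 0.85 = 10980.4 / 266.40 × 0.85 ≈ 35.0 mL/min
|27.1 − 35.0| = 7.9 mL/min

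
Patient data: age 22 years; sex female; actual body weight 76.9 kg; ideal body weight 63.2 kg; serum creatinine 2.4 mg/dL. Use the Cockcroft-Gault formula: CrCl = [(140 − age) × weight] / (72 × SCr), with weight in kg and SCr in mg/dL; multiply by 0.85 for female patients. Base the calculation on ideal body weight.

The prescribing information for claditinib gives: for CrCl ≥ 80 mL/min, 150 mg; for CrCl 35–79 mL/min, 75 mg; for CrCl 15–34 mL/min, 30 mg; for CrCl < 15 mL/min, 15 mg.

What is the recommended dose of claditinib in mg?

75 mg

CrCl = (140 − 22) × 63.2 / (72 × 2.4) × 0.85 = 7457.6 / 172.80 × 0.85 ≈ 36.7 mL/min
CrCl ≈ 37 mL/min → bracket 35–79 mL/min.
Dose for this bracket: 75 mg.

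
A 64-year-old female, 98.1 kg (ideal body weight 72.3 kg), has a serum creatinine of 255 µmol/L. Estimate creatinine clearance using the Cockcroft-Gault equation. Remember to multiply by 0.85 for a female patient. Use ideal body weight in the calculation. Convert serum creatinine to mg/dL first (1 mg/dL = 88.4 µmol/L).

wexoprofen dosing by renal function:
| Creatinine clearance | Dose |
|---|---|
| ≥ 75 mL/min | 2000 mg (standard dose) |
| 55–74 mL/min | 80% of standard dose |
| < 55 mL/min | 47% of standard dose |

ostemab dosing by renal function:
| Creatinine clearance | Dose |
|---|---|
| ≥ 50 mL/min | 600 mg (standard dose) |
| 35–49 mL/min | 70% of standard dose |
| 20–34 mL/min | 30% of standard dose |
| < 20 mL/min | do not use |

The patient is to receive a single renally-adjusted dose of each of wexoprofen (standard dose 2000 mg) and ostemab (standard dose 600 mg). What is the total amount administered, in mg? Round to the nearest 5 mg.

1120 mg

SCr = 255 / 88.4 = 2.885 mg/dL
CrCl = (140 − 64) × 72.3 / (72 × 2.885) × 0.85 = 5494.8 / 207.72 × 0.85 ≈ 22.5 mL/min
CrCl ≈ 22 mL/min.
wexoprofen: < 55 mL/min → 47% of 2000 mg = 940 mg.
ostemab: 20–34 mL/min → 30% of 600 mg = 180 mg.
Total = 940 + 180 = 1120 mg.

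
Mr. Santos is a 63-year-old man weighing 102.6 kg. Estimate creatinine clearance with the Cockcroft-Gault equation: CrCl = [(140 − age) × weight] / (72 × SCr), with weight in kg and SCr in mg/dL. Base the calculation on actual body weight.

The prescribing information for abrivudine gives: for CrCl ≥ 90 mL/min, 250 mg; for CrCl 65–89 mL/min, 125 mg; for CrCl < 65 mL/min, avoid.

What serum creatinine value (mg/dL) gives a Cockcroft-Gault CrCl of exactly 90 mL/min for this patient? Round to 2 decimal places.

Standard dose requires CrCl ≥ 90 mL/min.
Set (140 − 63) × 102.6 / (72 × SCr) = 90
SCr = (140 − 63) × 102.6 / (72 × 90) = 1.219 mg/dL

1.22 mg/dL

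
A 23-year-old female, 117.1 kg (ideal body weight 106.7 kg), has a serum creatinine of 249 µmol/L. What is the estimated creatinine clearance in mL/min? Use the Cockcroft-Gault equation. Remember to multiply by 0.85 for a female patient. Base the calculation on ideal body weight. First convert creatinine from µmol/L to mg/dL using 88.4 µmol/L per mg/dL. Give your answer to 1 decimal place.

SCr = 249 / 88.4 = 2.817 mg/dL
CrCl = (140 − 23) × 106.7 / (72 × 2.817) × 0.85 = 12483.9 / 202.82 × 0.85 ≈ 52.3 mL/min

52.3 mL/min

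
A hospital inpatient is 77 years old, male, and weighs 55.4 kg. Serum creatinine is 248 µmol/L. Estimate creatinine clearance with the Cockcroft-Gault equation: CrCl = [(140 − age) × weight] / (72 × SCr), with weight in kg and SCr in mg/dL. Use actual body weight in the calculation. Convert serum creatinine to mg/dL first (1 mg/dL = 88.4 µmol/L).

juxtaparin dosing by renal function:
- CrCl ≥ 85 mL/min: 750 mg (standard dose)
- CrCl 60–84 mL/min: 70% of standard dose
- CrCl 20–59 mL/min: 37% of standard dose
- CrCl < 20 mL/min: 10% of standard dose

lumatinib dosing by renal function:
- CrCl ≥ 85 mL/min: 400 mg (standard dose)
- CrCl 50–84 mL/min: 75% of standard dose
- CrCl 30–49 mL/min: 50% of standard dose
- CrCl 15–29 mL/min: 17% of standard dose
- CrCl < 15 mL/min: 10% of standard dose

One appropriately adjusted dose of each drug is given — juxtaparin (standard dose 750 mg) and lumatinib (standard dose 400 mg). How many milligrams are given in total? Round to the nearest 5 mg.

SCr = 248 / 88.4 = 2.805 mg/dL
CrCl = (140 − 77) × 55.4 / (72 × 2.805) = 3490.2 / 201.96 ≈ 17.3 mL/min
CrCl ≈ 17 mL/min.
juxtaparin: < 20 mL/min → 10% of 750 mg = 75 mg.
lumatinib: 15–29 mL/min → 17% of 400 mg = 68 mg.
Total = 75 + 68 = 143 mg.

145 mg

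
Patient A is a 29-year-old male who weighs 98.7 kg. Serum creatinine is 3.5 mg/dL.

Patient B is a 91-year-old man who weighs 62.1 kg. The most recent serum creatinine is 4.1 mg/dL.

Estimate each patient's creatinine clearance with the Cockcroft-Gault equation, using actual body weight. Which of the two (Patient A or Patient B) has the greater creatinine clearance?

Patient A

Patient A: CrCl = (140 − 29) × 98.7 / (72 × 3.5) = 10955.7 / 252.00 ≈ 43.5 mL/min
Patient B: CrCl = (140 − 91) × 62.1 / (72 × 4.1) = 3042.9 / 295.20 ≈ 10.3 mL/min
43.5 vs 10.3 mL/min → Patient A is higher.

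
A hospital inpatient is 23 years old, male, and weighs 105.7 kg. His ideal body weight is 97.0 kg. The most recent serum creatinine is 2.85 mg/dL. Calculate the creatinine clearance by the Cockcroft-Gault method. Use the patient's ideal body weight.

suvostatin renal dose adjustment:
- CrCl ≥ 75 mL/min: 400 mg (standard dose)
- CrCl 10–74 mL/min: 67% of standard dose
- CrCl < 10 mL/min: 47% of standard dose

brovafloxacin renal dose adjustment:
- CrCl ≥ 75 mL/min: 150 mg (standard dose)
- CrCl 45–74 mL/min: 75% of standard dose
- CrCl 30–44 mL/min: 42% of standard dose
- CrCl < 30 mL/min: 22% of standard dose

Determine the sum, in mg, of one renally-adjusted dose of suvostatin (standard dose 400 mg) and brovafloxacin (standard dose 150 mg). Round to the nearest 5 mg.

CrCl = (140 − 23) × 97 / (72 × 2.85) = 11349.0 / 205.20 ≈ 55.3 mL/min
CrCl ≈ 55 mL/min.
suvostatin: 10–74 mL/min → 67% of 400 mg = 268 mg.
brovafloxacin: 45–74 mL/min → 75% of 150 mg = 112.5 mg.
Total = 268 + 112.5 = 380.5 mg.

380 mg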